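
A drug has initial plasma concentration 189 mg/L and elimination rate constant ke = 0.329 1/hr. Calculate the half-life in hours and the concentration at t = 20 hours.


t_half = ln(2) / ke = 0.693147 / 0.329 = 2.107 hr
C(t) = C0 * exp(-ke*t) = 189 * exp(-0.329*20)
C(20) = 0.2623 mg/L


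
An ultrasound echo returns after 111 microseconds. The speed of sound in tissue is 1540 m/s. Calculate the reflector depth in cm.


depth = c * t / 2
t = 111 us = 1.1100e-04 s
depth = 1540 * 1.1100e-04 / 2
depth = 0.08547 m = 8.547 cm


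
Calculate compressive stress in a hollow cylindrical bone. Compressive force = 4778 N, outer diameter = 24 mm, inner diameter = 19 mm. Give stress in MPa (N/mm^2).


A = pi*(r_o^2 - r_i^2)
r_o = 12 mm, r_i = 9.5 mm
A = 168.861 mm^2
sigma = F/A = 4778 / 168.861
sigma = 28.3 MPa


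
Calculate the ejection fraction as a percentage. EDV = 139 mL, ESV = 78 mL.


SV = EDV - ESV = 139 - 78 = 61 mL
EF = SV/EDV * 100 = 61/139 * 100
EF = 43.88%


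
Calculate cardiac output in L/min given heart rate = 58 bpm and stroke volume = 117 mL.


CO = HR * SV
CO = 58 * 117 / 1000
CO = 6.786 L/min


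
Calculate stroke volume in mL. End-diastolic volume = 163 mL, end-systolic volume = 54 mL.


SV = EDV - ESV
SV = 163 - 54
SV = 109 mL


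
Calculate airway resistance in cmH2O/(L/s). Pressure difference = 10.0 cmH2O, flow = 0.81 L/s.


R = dP / flow
R = 10.0 / 0.81
R = 12.35 cmH2O/(L/s)


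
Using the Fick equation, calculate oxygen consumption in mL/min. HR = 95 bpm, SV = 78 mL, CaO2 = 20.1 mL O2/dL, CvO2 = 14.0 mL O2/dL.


CO = HR*SV = 95*78/1000 = 7.41 L/min
a-v O2 diff = 20.1 - 14.0 = 6.1 mL/dL
VO2 = CO * (CaO2-CvO2) * 10 dL/L
VO2 = 7.41 * 6.1 * 10
VO2 = 452 mL/min


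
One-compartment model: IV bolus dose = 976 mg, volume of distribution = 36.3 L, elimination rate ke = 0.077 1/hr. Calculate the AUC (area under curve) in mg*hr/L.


C0 = Dose/Vd = 976/36.3 = 26.8871 mg/L
AUC = C0/ke = 26.8871/0.077
AUC = 349.2 mg*hr/L


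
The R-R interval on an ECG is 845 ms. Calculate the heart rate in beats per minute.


HR = 60 / RR_interval(s)
RR = 845 ms = 0.845 s
HR = 60 / 0.845 = 71.01 bpm


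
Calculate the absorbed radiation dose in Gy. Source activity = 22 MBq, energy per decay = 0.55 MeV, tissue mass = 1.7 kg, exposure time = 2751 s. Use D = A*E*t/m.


A = 22 MBq = 2.2000e+07 Bq
E = 0.55 MeV = 8.811e-14 J
D = A*E*t/m = 2.2000e+07*8.811e-14*2751/1.7
D = 0.003137 Gy


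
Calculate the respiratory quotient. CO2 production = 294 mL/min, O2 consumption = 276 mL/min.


RQ = VCO2 / VO2
RQ = 294 / 276
RQ = 1.065


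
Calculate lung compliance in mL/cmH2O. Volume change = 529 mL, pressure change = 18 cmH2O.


C = dV / dP
C = 529 / 18
C = 29.39 mL/cmH2O


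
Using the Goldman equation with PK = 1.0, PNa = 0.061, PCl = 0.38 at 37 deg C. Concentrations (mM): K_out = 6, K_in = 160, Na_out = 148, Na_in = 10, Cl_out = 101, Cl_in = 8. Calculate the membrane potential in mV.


Vm = (RT/F)*ln((PK*Ko + PNa*Nao + PCl*Cli)/(PK*Ki + PNa*Nai + PCl*Clo))
Numer = 18.068, Denom = 198.99
Vm = -64.12 mV


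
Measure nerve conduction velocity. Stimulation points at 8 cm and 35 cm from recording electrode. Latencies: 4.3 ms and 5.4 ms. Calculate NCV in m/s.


Distance = (35 - 8) / 100 = 0.27 m
dt = (5.4 - 4.3) / 1000 = 0.0011 s
NCV = dist / dt = 245.5 m/s


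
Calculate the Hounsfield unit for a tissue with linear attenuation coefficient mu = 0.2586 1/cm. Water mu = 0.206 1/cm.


HU = ((mu_tissue - mu_water) / mu_water) * 1000
HU = ((0.2586 - 0.206) / 0.206) * 1000
HU = 255.3


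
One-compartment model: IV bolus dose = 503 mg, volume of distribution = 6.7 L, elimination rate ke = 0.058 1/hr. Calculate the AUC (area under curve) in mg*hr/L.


C0 = Dose/Vd = 503/6.7 = 75.0746 mg/L
AUC = C0/ke = 75.0746/0.058
AUC = 1294 mg*hr/L


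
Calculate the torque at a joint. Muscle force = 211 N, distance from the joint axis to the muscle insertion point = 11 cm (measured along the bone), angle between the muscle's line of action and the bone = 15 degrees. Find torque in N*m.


Torque = F * d * sin(theta)   (moment arm = d*sin(theta))
d = 11 cm = 0.11 m
Torque = 211 * 0.11 * sin(15)
Torque = 6.007 N*m


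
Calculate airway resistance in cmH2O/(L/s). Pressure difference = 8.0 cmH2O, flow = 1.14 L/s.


R = dP / flow
R = 8.0 / 1.14
R = 7.018 cmH2O/(L/s)


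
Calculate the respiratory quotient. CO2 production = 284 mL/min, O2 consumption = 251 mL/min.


RQ = VCO2 / VO2
RQ = 284 / 251
RQ = 1.131


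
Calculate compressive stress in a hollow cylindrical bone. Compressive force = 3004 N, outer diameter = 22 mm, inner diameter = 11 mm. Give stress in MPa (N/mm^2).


A = pi*(r_o^2 - r_i^2)
r_o = 11 mm, r_i = 5.5 mm
A = 285.1 mm^2
sigma = F/A = 3004 / 285.1
sigma = 10.54 MPa


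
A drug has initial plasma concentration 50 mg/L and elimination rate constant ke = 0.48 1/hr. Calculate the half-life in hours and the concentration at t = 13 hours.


t_half = ln(2) / ke = 0.693147 / 0.48 = 1.444 hr
C(t) = C0 * exp(-ke*t) = 50 * exp(-0.48*13)
C(13) = 0.09749 mg/L


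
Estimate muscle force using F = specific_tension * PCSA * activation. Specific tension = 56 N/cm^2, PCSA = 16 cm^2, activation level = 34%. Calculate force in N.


F = sigma * PCSA * activation
F = 56 * 16 * 0.34
F = 304.6 N


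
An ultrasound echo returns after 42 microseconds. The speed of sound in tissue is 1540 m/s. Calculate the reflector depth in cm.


depth = c * t / 2
t = 42 us = 4.2000e-05 s
depth = 1540 * 4.2000e-05 / 2
depth = 0.03234 m = 3.234 cm


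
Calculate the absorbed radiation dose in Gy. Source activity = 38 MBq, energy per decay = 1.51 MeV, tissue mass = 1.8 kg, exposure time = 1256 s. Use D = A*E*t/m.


A = 38 MBq = 3.8000e+07 Bq
E = 1.51 MeV = 2.41902e-13 J
D = A*E*t/m = 3.8000e+07*2.41902e-13*1256/1.8
D = 0.006414 Gy


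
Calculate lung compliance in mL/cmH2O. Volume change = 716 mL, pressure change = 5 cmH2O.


C = dV / dP
C = 716 / 5
C = 143.2 mL/cmH2O


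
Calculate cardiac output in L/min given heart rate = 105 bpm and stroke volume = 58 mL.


CO = HR * SV
CO = 105 * 58 / 1000
CO = 6.09 L/min


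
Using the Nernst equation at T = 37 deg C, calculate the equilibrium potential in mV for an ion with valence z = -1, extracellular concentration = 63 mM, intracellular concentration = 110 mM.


E = (RT/(zF)) * ln(C_out/C_in)
T = 37 + 273.15 = 310.15 K
E = (8.314 * 310.15 / (-1 * 96485)) * ln(63/110)
E = 14.9 mV


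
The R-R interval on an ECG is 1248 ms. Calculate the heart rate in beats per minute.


HR = 60 / RR_interval(s)
RR = 1248 ms = 1.248 s
HR = 60 / 1.248 = 48.08 bpm


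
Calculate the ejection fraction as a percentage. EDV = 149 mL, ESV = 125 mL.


SV = EDV - ESV = 149 - 125 = 24 mL
EF = SV/EDV * 100 = 24/149 * 100
EF = 16.11%


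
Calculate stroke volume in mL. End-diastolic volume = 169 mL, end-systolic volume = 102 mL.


SV = EDV - ESV
SV = 169 - 102
SV = 67 mL


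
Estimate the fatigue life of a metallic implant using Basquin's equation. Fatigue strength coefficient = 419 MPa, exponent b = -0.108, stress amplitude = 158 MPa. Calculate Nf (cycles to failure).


sigma_a = sigma_f' * (2Nf)^b
2Nf = (sigma_a/sigma_f')^(1/b)
2Nf = (158/419)^(1/-0.108)
2Nf = 8352.6346
Nf = 4176


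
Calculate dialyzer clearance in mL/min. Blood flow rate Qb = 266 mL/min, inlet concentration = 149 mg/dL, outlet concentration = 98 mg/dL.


K = Qb * (Cb_in - Cb_out) / Cb_in
K = 266 * (149 - 98) / 149
K = 91.05 mL/min


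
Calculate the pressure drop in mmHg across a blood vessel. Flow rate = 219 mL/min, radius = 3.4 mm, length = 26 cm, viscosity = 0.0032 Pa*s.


dP = 8*mu*L*Q / (pi*r^4)
Q = 219 mL/min = 3.65e-06 m^3/s
dP = 57.8683 Pa = 57.8683 / 133.322 mmHg = 0.434 mmHg


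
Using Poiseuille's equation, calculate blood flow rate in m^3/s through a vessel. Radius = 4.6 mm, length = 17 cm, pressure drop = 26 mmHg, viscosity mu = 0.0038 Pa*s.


Q = pi*r^4*dP / (8*mu*L)
r = 0.0046 m, L = 0.17 m
dP = 26 mmHg = 3466.372 Pa
Q = 9.4348e-04 m^3/s


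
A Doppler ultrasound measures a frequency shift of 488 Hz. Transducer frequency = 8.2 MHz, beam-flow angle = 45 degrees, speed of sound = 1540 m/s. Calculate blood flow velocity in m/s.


v = fd * c / (2 * f0 * cos(theta))
v = 488 * 1540 / (2 * 8.2000e+06 * cos(45))
v = 0.06481 m/s


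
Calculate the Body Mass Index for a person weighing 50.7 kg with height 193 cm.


BMI = weight / height^2
height = 193 cm = 1.93 m
BMI = 50.7 / 1.93^2
BMI = 13.61 kg/m^2


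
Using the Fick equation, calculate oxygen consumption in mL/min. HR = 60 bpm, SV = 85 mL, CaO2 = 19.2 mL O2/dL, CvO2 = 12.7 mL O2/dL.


CO = HR*SV = 60*85/1000 = 5.1 L/min
a-v O2 diff = 19.2 - 12.7 = 6.5 mL/dL
VO2 = CO * (CaO2-CvO2) * 10 dL/L
VO2 = 5.1 * 6.5 * 10
VO2 = 331.5 mL/min


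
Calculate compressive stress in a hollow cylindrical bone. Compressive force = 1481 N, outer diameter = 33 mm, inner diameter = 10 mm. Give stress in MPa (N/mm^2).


A = pi*(r_o^2 - r_i^2)
r_o = 16.5 mm, r_i = 5 mm
A = 776.759 mm^2
sigma = F/A = 1481 / 776.759
sigma = 1.907 MPa


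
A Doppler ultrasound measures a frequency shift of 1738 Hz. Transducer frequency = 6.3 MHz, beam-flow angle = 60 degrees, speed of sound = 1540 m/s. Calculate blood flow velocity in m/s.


v = fd * c / (2 * f0 * cos(theta))
v = 1738 * 1540 / (2 * 6.3000e+06 * cos(60))
v = 0.4248 m/s


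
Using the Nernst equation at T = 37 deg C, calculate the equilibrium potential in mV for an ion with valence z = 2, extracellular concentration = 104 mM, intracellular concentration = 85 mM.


E = (RT/(zF)) * ln(C_out/C_in)
T = 37 + 273.15 = 310.15 K
E = (8.314 * 310.15 / (2 * 96485)) * ln(104/85)
E = 2.696 mV


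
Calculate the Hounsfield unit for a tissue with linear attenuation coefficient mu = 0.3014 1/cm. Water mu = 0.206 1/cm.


HU = ((mu_tissue - mu_water) / mu_water) * 1000
HU = ((0.3014 - 0.206) / 0.206) * 1000
HU = 463.1


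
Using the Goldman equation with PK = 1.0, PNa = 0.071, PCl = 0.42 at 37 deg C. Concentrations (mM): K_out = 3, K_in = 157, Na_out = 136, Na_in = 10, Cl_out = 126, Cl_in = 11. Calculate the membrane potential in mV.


Vm = (RT/F)*ln((PK*Ko + PNa*Nao + PCl*Cli)/(PK*Ki + PNa*Nai + PCl*Clo))
Numer = 17.276, Denom = 210.63
Vm = -66.83 mV


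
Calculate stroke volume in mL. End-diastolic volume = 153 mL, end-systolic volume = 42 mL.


SV = EDV - ESV
SV = 153 - 42
SV = 111 mL


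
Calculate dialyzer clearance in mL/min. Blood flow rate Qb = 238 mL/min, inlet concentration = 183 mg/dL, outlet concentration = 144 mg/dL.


K = Qb * (Cb_in - Cb_out) / Cb_in
K = 238 * (183 - 144) / 183
K = 50.72 mL/min


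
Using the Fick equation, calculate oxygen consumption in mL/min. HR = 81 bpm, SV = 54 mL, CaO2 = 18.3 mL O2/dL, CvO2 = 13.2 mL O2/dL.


CO = HR*SV = 81*54/1000 = 4.374 L/min
a-v O2 diff = 18.3 - 13.2 = 5.1 mL/dL
VO2 = CO * (CaO2-CvO2) * 10 dL/L
VO2 = 4.374 * 5.1 * 10
VO2 = 223.1 mL/min


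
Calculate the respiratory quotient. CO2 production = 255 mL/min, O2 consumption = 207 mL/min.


RQ = VCO2 / VO2
RQ = 255 / 207
RQ = 1.232


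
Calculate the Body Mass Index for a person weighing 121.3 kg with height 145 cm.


BMI = weight / height^2
height = 145 cm = 1.45 m
BMI = 121.3 / 1.45^2
BMI = 57.69 kg/m^2


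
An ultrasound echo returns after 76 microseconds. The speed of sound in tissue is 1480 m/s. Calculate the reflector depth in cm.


depth = c * t / 2
t = 76 us = 7.6000e-05 s
depth = 1480 * 7.6000e-05 / 2
depth = 0.05624 m = 5.624 cm


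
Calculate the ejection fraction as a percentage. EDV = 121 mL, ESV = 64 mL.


SV = EDV - ESV = 121 - 64 = 57 mL
EF = SV/EDV * 100 = 57/121 * 100
EF = 47.11%


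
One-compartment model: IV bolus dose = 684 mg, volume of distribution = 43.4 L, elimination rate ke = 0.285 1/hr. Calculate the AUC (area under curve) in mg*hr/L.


C0 = Dose/Vd = 684/43.4 = 15.7604 mg/L
AUC = C0/ke = 15.7604/0.285
AUC = 55.3 mg*hr/L


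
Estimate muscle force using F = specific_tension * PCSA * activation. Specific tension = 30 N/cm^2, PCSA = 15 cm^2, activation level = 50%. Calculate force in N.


F = sigma * PCSA * activation
F = 30 * 15 * 0.5
F = 225 N


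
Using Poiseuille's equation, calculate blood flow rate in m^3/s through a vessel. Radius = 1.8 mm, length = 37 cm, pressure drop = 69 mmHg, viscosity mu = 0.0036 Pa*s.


Q = pi*r^4*dP / (8*mu*L)
r = 0.0018 m, L = 0.37 m
dP = 69 mmHg = 9199.218 Pa
Q = 2.8471e-05 m^3/s


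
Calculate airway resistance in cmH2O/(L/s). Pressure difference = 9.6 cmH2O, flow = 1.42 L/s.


R = dP / flow
R = 9.6 / 1.42
R = 6.761 cmH2O/(L/s)


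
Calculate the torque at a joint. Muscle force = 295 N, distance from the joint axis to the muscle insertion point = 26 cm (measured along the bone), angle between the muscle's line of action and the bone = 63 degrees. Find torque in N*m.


Torque = F * d * sin(theta)   (moment arm = d*sin(theta))
d = 26 cm = 0.26 m
Torque = 295 * 0.26 * sin(63)
Torque = 68.34 N*m


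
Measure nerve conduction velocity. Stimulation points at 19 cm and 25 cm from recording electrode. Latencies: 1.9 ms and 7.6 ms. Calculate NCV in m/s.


Distance = (25 - 19) / 100 = 0.06 m
dt = (7.6 - 1.9) / 1000 = 0.0057 s
NCV = dist / dt = 10.53 m/s


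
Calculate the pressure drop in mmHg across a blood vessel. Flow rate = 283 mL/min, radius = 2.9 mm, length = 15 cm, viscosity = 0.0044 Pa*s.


dP = 8*mu*L*Q / (pi*r^4)
Q = 283 mL/min = 4.71667e-06 m^3/s
dP = 112.08 Pa = 112.08 / 133.322 mmHg = 0.8407 mmHg


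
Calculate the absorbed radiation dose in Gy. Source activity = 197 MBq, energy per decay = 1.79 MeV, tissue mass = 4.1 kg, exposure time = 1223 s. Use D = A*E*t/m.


A = 197 MBq = 1.9700e+08 Bq
E = 1.79 MeV = 2.86758e-13 J
D = A*E*t/m = 1.9700e+08*2.86758e-13*1223/4.1
D = 0.01685 Gy


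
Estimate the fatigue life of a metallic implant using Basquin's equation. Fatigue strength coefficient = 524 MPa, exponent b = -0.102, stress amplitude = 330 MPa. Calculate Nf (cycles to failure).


sigma_a = sigma_f' * (2Nf)^b
2Nf = (sigma_a/sigma_f')^(1/b)
2Nf = (330/524)^(1/-0.102)
2Nf = 93.067387
Nf = 46.53


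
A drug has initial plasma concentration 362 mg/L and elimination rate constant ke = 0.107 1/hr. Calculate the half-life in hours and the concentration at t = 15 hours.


t_half = ln(2) / ke = 0.693147 / 0.107 = 6.478 hr
C(t) = C0 * exp(-ke*t) = 362 * exp(-0.107*15)
C(15) = 72.72 mg/L


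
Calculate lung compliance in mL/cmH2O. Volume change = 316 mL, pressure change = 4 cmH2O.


C = dV / dP
C = 316 / 4
C = 79 mL/cmH2O


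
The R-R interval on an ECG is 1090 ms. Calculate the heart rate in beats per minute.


HR = 60 / RR_interval(s)
RR = 1090 ms = 1.09 s
HR = 60 / 1.09 = 55.05 bpm


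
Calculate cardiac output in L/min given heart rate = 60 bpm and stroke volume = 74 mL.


CO = HR * SV
CO = 60 * 74 / 1000
CO = 4.44 L/min


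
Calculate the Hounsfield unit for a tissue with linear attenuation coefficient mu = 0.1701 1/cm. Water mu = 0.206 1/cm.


HU = ((mu_tissue - mu_water) / mu_water) * 1000
HU = ((0.1701 - 0.206) / 0.206) * 1000
HU = -174.3


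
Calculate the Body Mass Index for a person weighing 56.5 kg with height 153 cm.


BMI = weight / height^2
height = 153 cm = 1.53 m
BMI = 56.5 / 1.53^2
BMI = 24.14 kg/m^2


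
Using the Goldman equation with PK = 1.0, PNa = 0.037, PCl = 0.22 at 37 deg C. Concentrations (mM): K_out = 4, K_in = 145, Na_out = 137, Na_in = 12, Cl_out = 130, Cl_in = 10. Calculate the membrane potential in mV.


Vm = (RT/F)*ln((PK*Ko + PNa*Nao + PCl*Cli)/(PK*Ki + PNa*Nai + PCl*Clo))
Numer = 11.269, Denom = 174.044
Vm = -73.15 mV


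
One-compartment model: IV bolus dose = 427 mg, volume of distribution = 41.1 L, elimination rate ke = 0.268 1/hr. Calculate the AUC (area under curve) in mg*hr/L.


C0 = Dose/Vd = 427/41.1 = 10.3893 mg/L
AUC = C0/ke = 10.3893/0.268
AUC = 38.77 mg*hr/L


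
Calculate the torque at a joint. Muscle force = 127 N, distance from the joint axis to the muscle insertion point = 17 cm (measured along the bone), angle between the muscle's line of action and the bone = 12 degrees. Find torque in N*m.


Torque = F * d * sin(theta)   (moment arm = d*sin(theta))
d = 17 cm = 0.17 m
Torque = 127 * 0.17 * sin(12)
Torque = 4.489 N*m


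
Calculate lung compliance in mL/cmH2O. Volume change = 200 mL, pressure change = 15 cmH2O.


C = dV / dP
C = 200 / 15
C = 13.33 mL/cmH2O


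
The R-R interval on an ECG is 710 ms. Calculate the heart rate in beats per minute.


HR = 60 / RR_interval(s)
RR = 710 ms = 0.71 s
HR = 60 / 0.71 = 84.51 bpm


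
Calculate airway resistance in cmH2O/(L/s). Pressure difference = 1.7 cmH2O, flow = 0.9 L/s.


R = dP / flow
R = 1.7 / 0.9
R = 1.889 cmH2O/(L/s)


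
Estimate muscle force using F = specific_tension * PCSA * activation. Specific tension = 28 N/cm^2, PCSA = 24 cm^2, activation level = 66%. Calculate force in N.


F = sigma * PCSA * activation
F = 28 * 24 * 0.66
F = 443.5 N


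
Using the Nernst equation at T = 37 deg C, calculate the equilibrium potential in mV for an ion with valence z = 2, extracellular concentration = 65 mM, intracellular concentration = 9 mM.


E = (RT/(zF)) * ln(C_out/C_in)
T = 37 + 273.15 = 310.15 K
E = (8.314 * 310.15 / (2 * 96485)) * ln(65/9)
E = 26.42 mV


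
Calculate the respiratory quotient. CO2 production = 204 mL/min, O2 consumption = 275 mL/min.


RQ = VCO2 / VO2
RQ = 204 / 275
RQ = 0.7418


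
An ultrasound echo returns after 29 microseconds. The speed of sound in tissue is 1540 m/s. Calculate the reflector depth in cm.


depth = c * t / 2
t = 29 us = 2.9000e-05 s
depth = 1540 * 2.9000e-05 / 2
depth = 0.02233 m = 2.233 cm


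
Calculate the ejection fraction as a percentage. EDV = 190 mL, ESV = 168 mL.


SV = EDV - ESV = 190 - 168 = 22 mL
EF = SV/EDV * 100 = 22/190 * 100
EF = 11.58%


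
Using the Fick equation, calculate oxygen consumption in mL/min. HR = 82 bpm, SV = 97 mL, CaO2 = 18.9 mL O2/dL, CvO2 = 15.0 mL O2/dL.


CO = HR*SV = 82*97/1000 = 7.954 L/min
a-v O2 diff = 18.9 - 15.0 = 3.9 mL/dL
VO2 = CO * (CaO2-CvO2) * 10 dL/L
VO2 = 7.954 * 3.9 * 10
VO2 = 310.2 mL/min


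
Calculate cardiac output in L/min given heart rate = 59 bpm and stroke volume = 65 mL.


CO = HR * SV
CO = 59 * 65 / 1000
CO = 3.835 L/min


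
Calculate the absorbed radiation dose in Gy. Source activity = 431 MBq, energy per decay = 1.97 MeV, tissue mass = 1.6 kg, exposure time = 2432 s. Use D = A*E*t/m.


A = 431 MBq = 4.3100e+08 Bq
E = 1.97 MeV = 3.15594e-13 J
D = A*E*t/m = 4.3100e+08*3.15594e-13*2432/1.6
D = 0.2068 Gy


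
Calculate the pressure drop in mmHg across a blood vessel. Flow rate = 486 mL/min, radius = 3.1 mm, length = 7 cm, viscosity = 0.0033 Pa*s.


dP = 8*mu*L*Q / (pi*r^4)
Q = 486 mL/min = 8.1e-06 m^3/s
dP = 51.5929 Pa = 51.5929 / 133.322 mmHg = 0.387 mmHg


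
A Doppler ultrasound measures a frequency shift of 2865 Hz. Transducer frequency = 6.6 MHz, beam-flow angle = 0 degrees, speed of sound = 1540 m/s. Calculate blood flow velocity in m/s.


v = fd * c / (2 * f0 * cos(theta))
v = 2865 * 1540 / (2 * 6.6000e+06 * cos(0))
v = 0.3342 m/s


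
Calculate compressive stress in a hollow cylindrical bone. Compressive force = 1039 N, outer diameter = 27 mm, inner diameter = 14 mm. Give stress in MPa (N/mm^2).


A = pi*(r_o^2 - r_i^2)
r_o = 13.5 mm, r_i = 7 mm
A = 418.617 mm^2
sigma = F/A = 1039 / 418.617
sigma = 2.482 MPa


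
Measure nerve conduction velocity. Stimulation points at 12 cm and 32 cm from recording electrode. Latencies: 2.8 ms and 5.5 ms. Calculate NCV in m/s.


Distance = (32 - 12) / 100 = 0.2 m
dt = (5.5 - 2.8) / 1000 = 0.0027 s
NCV = dist / dt = 74.07 m/s


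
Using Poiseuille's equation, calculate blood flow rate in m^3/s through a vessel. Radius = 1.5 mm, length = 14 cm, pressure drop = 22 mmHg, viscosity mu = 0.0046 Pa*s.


Q = pi*r^4*dP / (8*mu*L)
r = 0.0015 m, L = 0.14 m
dP = 22 mmHg = 2933.084 Pa
Q = 9.0545e-06 m^3/s


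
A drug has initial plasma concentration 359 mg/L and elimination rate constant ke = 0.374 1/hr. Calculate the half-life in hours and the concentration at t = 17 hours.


t_half = ln(2) / ke = 0.693147 / 0.374 = 1.853 hr
C(t) = C0 * exp(-ke*t) = 359 * exp(-0.374*17)
C(17) = 0.6221 mg/L


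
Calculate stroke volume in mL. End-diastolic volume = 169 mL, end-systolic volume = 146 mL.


SV = EDV - ESV
SV = 169 - 146
SV = 23 mL


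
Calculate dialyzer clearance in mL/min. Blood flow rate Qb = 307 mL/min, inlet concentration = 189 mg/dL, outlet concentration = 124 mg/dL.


K = Qb * (Cb_in - Cb_out) / Cb_in
K = 307 * (189 - 124) / 189
K = 105.6 mL/min


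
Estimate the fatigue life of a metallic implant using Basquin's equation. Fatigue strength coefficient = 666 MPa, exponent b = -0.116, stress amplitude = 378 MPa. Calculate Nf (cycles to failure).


sigma_a = sigma_f' * (2Nf)^b
2Nf = (sigma_a/sigma_f')^(1/b)
2Nf = (378/666)^(1/-0.116)
2Nf = 131.98914
Nf = 65.99


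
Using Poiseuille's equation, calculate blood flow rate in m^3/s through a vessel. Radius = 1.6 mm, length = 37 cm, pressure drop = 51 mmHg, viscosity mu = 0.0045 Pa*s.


Q = pi*r^4*dP / (8*mu*L)
r = 0.0016 m, L = 0.37 m
dP = 51 mmHg = 6799.422 Pa
Q = 1.0510e-05 m^3/s


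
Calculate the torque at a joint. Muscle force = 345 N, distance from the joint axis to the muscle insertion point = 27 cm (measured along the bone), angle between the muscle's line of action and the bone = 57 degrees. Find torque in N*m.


Torque = F * d * sin(theta)   (moment arm = d*sin(theta))
d = 27 cm = 0.27 m
Torque = 345 * 0.27 * sin(57)
Torque = 78.12 N*m


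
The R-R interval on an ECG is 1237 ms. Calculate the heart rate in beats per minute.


HR = 60 / RR_interval(s)
RR = 1237 ms = 1.237 s
HR = 60 / 1.237 = 48.5 bpm


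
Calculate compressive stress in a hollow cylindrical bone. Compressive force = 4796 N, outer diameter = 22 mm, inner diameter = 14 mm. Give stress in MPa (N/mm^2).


A = pi*(r_o^2 - r_i^2)
r_o = 11 mm, r_i = 7 mm
A = 226.195 mm^2
sigma = F/A = 4796 / 226.195
sigma = 21.2 MPa


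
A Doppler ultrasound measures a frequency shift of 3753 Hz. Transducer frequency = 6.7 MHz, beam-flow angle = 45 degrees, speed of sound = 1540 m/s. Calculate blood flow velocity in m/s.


v = fd * c / (2 * f0 * cos(theta))
v = 3753 * 1540 / (2 * 6.7000e+06 * cos(45))
v = 0.61 m/s


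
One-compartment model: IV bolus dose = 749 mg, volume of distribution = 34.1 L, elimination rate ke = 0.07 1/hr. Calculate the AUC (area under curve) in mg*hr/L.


C0 = Dose/Vd = 749/34.1 = 21.9648 mg/L
AUC = C0/ke = 21.9648/0.07
AUC = 313.8 mg*hr/L


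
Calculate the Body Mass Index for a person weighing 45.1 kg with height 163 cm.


BMI = weight / height^2
height = 163 cm = 1.63 m
BMI = 45.1 / 1.63^2
BMI = 16.97 kg/m^2


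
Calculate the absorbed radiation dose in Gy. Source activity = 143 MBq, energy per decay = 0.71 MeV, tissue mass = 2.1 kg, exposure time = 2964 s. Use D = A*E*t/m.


A = 143 MBq = 1.4300e+08 Bq
E = 0.71 MeV = 1.13742e-13 J
D = A*E*t/m = 1.4300e+08*1.13742e-13*2964/2.1
D = 0.02296 Gy


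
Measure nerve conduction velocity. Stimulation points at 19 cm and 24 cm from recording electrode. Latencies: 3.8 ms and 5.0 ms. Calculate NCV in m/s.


Distance = (24 - 19) / 100 = 0.05 m
dt = (5.0 - 3.8) / 1000 = 0.0012 s
NCV = dist / dt = 41.67 m/s


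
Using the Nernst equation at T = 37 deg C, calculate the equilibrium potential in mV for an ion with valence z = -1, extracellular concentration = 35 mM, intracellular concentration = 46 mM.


E = (RT/(zF)) * ln(C_out/C_in)
T = 37 + 273.15 = 310.15 K
E = (8.314 * 310.15 / (-1 * 96485)) * ln(35/46)
E = 7.304 mV


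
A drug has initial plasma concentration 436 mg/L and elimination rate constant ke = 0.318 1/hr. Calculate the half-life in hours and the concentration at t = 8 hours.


t_half = ln(2) / ke = 0.693147 / 0.318 = 2.18 hr
C(t) = C0 * exp(-ke*t) = 436 * exp(-0.318*8)
C(8) = 34.25 mg/L


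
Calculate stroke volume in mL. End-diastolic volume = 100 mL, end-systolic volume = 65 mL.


SV = EDV - ESV
SV = 100 - 65
SV = 35 mL


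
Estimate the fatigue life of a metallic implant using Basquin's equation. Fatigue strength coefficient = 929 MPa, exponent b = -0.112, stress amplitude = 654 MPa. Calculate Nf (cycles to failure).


sigma_a = sigma_f' * (2Nf)^b
2Nf = (sigma_a/sigma_f')^(1/b)
2Nf = (654/929)^(1/-0.112)
2Nf = 22.964303
Nf = 11.48


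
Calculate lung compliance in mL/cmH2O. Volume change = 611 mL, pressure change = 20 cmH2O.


C = dV / dP
C = 611 / 20
C = 30.55 mL/cmH2O


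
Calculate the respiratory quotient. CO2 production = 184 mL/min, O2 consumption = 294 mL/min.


RQ = VCO2 / VO2
RQ = 184 / 294
RQ = 0.6259


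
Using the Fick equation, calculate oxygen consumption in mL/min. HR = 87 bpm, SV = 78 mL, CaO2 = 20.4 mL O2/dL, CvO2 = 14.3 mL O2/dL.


CO = HR*SV = 87*78/1000 = 6.786 L/min
a-v O2 diff = 20.4 - 14.3 = 6.1 mL/dL
VO2 = CO * (CaO2-CvO2) * 10 dL/L
VO2 = 6.786 * 6.1 * 10
VO2 = 413.9 mL/min


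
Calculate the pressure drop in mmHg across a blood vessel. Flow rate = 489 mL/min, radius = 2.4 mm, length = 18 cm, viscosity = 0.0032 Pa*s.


dP = 8*mu*L*Q / (pi*r^4)
Q = 489 mL/min = 8.15e-06 m^3/s
dP = 360.309 Pa = 360.309 / 133.322 mmHg = 2.703 mmHg


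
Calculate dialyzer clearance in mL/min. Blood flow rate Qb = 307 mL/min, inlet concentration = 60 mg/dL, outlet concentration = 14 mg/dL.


K = Qb * (Cb_in - Cb_out) / Cb_in
K = 307 * (60 - 14) / 60
K = 235.4 mL/min


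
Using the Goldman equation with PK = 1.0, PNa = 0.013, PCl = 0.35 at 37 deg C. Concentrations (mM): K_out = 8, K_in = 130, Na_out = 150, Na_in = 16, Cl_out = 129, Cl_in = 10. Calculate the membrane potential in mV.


Vm = (RT/F)*ln((PK*Ko + PNa*Nao + PCl*Cli)/(PK*Ki + PNa*Nai + PCl*Clo))
Numer = 13.45, Denom = 175.358
Vm = -68.63 mV


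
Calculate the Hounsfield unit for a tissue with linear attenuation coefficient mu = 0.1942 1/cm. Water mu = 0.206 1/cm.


HU = ((mu_tissue - mu_water) / mu_water) * 1000
HU = ((0.1942 - 0.206) / 0.206) * 1000
HU = -57.28


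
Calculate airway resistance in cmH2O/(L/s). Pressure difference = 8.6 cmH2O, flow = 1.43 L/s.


R = dP / flow
R = 8.6 / 1.43
R = 6.014 cmH2O/(L/s)


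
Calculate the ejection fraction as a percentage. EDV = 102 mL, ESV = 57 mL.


SV = EDV - ESV = 102 - 57 = 45 mL
EF = SV/EDV * 100 = 45/102 * 100
EF = 44.12%


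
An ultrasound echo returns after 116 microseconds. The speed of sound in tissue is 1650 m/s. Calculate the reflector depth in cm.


depth = c * t / 2
t = 116 us = 1.1600e-04 s
depth = 1650 * 1.1600e-04 / 2
depth = 0.0957 m = 9.57 cm


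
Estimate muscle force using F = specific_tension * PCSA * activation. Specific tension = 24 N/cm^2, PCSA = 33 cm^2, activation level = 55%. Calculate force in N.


F = sigma * PCSA * activation
F = 24 * 33 * 0.55
F = 435.6 N


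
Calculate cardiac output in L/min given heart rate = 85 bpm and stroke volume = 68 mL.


CO = HR * SV
CO = 85 * 68 / 1000
CO = 5.78 L/min


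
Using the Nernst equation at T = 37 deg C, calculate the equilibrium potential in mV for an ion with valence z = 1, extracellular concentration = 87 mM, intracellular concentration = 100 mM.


E = (RT/(zF)) * ln(C_out/C_in)
T = 37 + 273.15 = 310.15 K
E = (8.314 * 310.15 / (1 * 96485)) * ln(87/100)
E = -3.722 mV


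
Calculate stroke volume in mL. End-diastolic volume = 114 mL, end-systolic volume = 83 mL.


SV = EDV - ESV
SV = 114 - 83
SV = 31 mL


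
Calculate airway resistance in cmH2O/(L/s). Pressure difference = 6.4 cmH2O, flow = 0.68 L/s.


R = dP / flow
R = 6.4 / 0.68
R = 9.412 cmH2O/(L/s)


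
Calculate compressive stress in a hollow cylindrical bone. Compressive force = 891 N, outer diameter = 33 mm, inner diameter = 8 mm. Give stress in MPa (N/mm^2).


A = pi*(r_o^2 - r_i^2)
r_o = 16.5 mm, r_i = 4 mm
A = 805.033 mm^2
sigma = F/A = 891 / 805.033
sigma = 1.107 MPa


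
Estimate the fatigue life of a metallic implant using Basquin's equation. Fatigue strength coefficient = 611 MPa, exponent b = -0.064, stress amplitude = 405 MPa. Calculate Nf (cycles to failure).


sigma_a = sigma_f' * (2Nf)^b
2Nf = (sigma_a/sigma_f')^(1/b)
2Nf = (405/611)^(1/-0.064)
2Nf = 617.1762
Nf = 308.6


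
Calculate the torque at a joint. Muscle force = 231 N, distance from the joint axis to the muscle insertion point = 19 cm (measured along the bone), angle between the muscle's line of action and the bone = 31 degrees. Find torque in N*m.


Torque = F * d * sin(theta)   (moment arm = d*sin(theta))
d = 19 cm = 0.19 m
Torque = 231 * 0.19 * sin(31)
Torque = 22.61 N*m


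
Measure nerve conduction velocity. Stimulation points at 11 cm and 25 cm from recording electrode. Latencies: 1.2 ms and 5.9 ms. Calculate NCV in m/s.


Distance = (25 - 11) / 100 = 0.14 m
dt = (5.9 - 1.2) / 1000 = 0.0047 s
NCV = dist / dt = 29.79 m/s


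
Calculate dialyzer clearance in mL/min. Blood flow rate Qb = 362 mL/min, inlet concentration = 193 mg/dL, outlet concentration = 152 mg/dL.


K = Qb * (Cb_in - Cb_out) / Cb_in
K = 362 * (193 - 152) / 193
K = 76.9 mL/min


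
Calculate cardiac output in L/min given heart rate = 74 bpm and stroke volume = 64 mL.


CO = HR * SV
CO = 74 * 64 / 1000
CO = 4.736 L/min


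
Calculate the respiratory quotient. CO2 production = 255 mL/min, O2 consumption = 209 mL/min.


RQ = VCO2 / VO2
RQ = 255 / 209
RQ = 1.22


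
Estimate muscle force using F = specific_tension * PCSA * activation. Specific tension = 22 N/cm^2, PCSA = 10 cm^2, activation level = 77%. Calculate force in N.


F = sigma * PCSA * activation
F = 22 * 10 * 0.77
F = 169.4 N


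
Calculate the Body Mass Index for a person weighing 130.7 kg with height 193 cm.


BMI = weight / height^2
height = 193 cm = 1.93 m
BMI = 130.7 / 1.93^2
BMI = 35.09 kg/m^2


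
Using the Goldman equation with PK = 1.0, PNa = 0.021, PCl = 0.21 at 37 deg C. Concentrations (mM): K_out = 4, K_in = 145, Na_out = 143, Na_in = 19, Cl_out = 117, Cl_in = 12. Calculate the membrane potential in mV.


Vm = (RT/F)*ln((PK*Ko + PNa*Nao + PCl*Cli)/(PK*Ki + PNa*Nai + PCl*Clo))
Numer = 9.523, Denom = 169.969
Vm = -77.02 mV


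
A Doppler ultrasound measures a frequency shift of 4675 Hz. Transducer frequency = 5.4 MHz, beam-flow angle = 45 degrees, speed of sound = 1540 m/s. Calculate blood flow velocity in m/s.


v = fd * c / (2 * f0 * cos(theta))
v = 4675 * 1540 / (2 * 5.4000e+06 * cos(45))
v = 0.9427 m/s


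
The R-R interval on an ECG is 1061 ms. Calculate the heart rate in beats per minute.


HR = 60 / RR_interval(s)
RR = 1061 ms = 1.061 s
HR = 60 / 1.061 = 56.55 bpm


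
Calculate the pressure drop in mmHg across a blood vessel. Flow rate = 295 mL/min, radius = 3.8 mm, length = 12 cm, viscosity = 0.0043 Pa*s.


dP = 8*mu*L*Q / (pi*r^4)
Q = 295 mL/min = 4.91667e-06 m^3/s
dP = 30.9832 Pa = 30.9832 / 133.322 mmHg = 0.2324 mmHg


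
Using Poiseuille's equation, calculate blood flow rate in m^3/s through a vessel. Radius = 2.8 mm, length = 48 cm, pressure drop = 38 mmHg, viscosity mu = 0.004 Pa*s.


Q = pi*r^4*dP / (8*mu*L)
r = 0.0028 m, L = 0.48 m
dP = 38 mmHg = 5066.236 Pa
Q = 6.3691e-05 m^3/s


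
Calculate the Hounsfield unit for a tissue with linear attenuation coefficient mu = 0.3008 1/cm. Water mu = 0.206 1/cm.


HU = ((mu_tissue - mu_water) / mu_water) * 1000
HU = ((0.3008 - 0.206) / 0.206) * 1000
HU = 460.2


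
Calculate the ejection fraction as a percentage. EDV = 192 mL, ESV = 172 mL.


SV = EDV - ESV = 192 - 172 = 20 mL
EF = SV/EDV * 100 = 20/192 * 100
EF = 10.42%


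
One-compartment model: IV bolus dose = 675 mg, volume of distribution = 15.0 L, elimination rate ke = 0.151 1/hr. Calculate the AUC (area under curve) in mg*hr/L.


C0 = Dose/Vd = 675/15.0 = 45 mg/L
AUC = C0/ke = 45/0.151
AUC = 298 mg*hr/L


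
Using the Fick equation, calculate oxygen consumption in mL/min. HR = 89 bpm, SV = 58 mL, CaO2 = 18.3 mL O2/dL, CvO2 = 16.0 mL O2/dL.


CO = HR*SV = 89*58/1000 = 5.162 L/min
a-v O2 diff = 18.3 - 16.0 = 2.3 mL/dL
VO2 = CO * (CaO2-CvO2) * 10 dL/L
VO2 = 5.162 * 2.3 * 10
VO2 = 118.7 mL/min


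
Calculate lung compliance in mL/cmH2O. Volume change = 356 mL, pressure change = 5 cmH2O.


C = dV / dP
C = 356 / 5
C = 71.2 mL/cmH2O


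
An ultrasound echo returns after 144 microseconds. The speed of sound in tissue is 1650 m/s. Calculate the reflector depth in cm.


depth = c * t / 2
t = 144 us = 1.4400e-04 s
depth = 1650 * 1.4400e-04 / 2
depth = 0.1188 m = 11.88 cm


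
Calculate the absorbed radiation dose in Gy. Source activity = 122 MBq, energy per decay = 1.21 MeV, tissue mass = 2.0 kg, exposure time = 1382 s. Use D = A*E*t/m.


A = 122 MBq = 1.2200e+08 Bq
E = 1.21 MeV = 1.93842e-13 J
D = A*E*t/m = 1.2200e+08*1.93842e-13*1382/2.0
D = 0.01634 Gy


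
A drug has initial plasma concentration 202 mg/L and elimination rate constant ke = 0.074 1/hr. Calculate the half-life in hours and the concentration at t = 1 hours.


t_half = ln(2) / ke = 0.693147 / 0.074 = 9.367 hr
C(t) = C0 * exp(-ke*t) = 202 * exp(-0.074*1)
C(1) = 187.6 mg/L


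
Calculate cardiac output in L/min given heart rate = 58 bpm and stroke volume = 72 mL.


CO = HR * SV
CO = 58 * 72 / 1000
CO = 4.176 L/min


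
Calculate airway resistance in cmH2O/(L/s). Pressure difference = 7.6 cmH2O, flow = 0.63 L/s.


R = dP / flow
R = 7.6 / 0.63
R = 12.06 cmH2O/(L/s)


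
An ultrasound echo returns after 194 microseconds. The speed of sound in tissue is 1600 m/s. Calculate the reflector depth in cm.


depth = c * t / 2
t = 194 us = 1.9400e-04 s
depth = 1600 * 1.9400e-04 / 2
depth = 0.1552 m = 15.52 cm


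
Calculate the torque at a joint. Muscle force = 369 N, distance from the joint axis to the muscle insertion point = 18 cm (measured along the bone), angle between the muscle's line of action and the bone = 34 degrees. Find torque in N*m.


Torque = F * d * sin(theta)   (moment arm = d*sin(theta))
d = 18 cm = 0.18 m
Torque = 369 * 0.18 * sin(34)
Torque = 37.14 N*m


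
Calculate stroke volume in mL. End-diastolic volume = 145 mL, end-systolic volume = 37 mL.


SV = EDV - ESV
SV = 145 - 37
SV = 108 mL


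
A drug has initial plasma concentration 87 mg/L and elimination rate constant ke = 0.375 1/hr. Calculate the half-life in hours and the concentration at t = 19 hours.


t_half = ln(2) / ke = 0.693147 / 0.375 = 1.848 hr
C(t) = C0 * exp(-ke*t) = 87 * exp(-0.375*19)
C(19) = 0.07001 mg/L


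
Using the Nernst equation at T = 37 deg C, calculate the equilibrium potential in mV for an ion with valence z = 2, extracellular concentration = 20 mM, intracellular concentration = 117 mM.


E = (RT/(zF)) * ln(C_out/C_in)
T = 37 + 273.15 = 310.15 K
E = (8.314 * 310.15 / (2 * 96485)) * ln(20/117)
E = -23.6 mV


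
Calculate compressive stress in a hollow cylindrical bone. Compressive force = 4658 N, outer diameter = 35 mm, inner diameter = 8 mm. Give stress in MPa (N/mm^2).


A = pi*(r_o^2 - r_i^2)
r_o = 17.5 mm, r_i = 4 mm
A = 911.847 mm^2
sigma = F/A = 4658 / 911.847
sigma = 5.108 MPa


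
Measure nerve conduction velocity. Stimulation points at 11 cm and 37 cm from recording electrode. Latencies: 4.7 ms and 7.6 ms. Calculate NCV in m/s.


Distance = (37 - 11) / 100 = 0.26 m
dt = (7.6 - 4.7) / 1000 = 0.0029 s
NCV = dist / dt = 89.66 m/s


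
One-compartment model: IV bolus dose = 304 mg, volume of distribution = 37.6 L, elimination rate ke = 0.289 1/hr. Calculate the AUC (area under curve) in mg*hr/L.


C0 = Dose/Vd = 304/37.6 = 8.08511 mg/L
AUC = C0/ke = 8.08511/0.289
AUC = 27.98 mg*hr/L


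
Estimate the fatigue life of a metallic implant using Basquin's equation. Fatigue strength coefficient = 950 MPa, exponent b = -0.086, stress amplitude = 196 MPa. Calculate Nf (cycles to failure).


sigma_a = sigma_f' * (2Nf)^b
2Nf = (sigma_a/sigma_f')^(1/b)
2Nf = (196/950)^(1/-0.086)
2Nf = 93444280
Nf = 4.6722e+07


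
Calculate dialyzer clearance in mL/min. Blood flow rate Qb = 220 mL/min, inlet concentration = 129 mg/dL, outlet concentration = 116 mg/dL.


K = Qb * (Cb_in - Cb_out) / Cb_in
K = 220 * (129 - 116) / 129
K = 22.17 mL/min


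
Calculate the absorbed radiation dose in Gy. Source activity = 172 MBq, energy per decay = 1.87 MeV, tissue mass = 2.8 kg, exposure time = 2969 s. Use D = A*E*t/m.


A = 172 MBq = 1.7200e+08 Bq
E = 1.87 MeV = 2.99574e-13 J
D = A*E*t/m = 1.7200e+08*2.99574e-13*2969/2.8
D = 0.05464 Gy


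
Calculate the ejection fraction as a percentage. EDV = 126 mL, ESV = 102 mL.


SV = EDV - ESV = 126 - 102 = 24 mL
EF = SV/EDV * 100 = 24/126 * 100
EF = 19.05%


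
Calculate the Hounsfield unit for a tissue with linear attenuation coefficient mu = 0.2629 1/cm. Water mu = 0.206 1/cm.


HU = ((mu_tissue - mu_water) / mu_water) * 1000
HU = ((0.2629 - 0.206) / 0.206) * 1000
HU = 276.2


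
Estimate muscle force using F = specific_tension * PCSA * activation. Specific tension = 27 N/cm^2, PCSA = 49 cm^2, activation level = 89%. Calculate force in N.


F = sigma * PCSA * activation
F = 27 * 49 * 0.89
F = 1177 N


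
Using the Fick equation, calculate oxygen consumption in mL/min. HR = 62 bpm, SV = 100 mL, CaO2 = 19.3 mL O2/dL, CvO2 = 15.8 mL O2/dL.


CO = HR*SV = 62*100/1000 = 6.2 L/min
a-v O2 diff = 19.3 - 15.8 = 3.5 mL/dL
VO2 = CO * (CaO2-CvO2) * 10 dL/L
VO2 = 6.2 * 3.5 * 10
VO2 = 217 mL/min


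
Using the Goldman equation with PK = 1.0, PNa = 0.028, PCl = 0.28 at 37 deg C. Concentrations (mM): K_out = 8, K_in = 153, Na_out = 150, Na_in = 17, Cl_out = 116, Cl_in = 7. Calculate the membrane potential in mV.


Vm = (RT/F)*ln((PK*Ko + PNa*Nao + PCl*Cli)/(PK*Ki + PNa*Nai + PCl*Clo))
Numer = 14.16, Denom = 185.956
Vm = -68.82 mV


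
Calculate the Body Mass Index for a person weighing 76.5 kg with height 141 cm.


BMI = weight / height^2
height = 141 cm = 1.41 m
BMI = 76.5 / 1.41^2
BMI = 38.48 kg/m^2


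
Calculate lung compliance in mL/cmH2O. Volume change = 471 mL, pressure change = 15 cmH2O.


C = dV / dP
C = 471 / 15
C = 31.4 mL/cmH2O


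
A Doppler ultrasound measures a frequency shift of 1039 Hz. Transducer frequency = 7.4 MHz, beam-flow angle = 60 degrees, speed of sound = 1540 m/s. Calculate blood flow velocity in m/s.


v = fd * c / (2 * f0 * cos(theta))
v = 1039 * 1540 / (2 * 7.4000e+06 * cos(60))
v = 0.2162 m/s


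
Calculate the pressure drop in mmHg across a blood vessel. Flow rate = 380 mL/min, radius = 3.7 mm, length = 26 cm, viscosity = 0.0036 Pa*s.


dP = 8*mu*L*Q / (pi*r^4)
Q = 380 mL/min = 6.33333e-06 m^3/s
dP = 80.5455 Pa = 80.5455 / 133.322 mmHg = 0.6041 mmHg


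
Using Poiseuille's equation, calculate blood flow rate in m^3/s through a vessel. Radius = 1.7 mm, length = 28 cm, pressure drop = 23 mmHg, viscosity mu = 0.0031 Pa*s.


Q = pi*r^4*dP / (8*mu*L)
r = 0.0017 m, L = 0.28 m
dP = 23 mmHg = 3066.406 Pa
Q = 1.1587e-05 m^3/s


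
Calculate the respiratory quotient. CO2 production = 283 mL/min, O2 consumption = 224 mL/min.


RQ = VCO2 / VO2
RQ = 283 / 224
RQ = 1.263


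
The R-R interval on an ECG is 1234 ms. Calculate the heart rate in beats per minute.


HR = 60 / RR_interval(s)
RR = 1234 ms = 1.234 s
HR = 60 / 1.234 = 48.62 bpm


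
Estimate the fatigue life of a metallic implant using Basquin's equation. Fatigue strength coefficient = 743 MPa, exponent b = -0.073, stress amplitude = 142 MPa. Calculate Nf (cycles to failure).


sigma_a = sigma_f' * (2Nf)^b
2Nf = (sigma_a/sigma_f')^(1/b)
2Nf = (142/743)^(1/-0.073)
2Nf = 7.0018356e+09
Nf = 3.5009e+09
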